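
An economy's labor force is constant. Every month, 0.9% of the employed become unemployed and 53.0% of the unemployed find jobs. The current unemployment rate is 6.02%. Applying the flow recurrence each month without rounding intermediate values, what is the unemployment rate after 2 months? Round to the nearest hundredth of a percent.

With a fixed labor force, u_{t+1} = u_t + s·(1−u_t) − f·u_t = u_t·(1−s−f) + s.
Here 1−s−f = 0.461 and s = 0.009.
u_1 = 0.060200 × 0.461 + 0.009 = 0.036752.
u_2 = 0.036752 × 0.461 + 0.009 = 0.025943.

Unemployment rate after two months ≈ 2.59%.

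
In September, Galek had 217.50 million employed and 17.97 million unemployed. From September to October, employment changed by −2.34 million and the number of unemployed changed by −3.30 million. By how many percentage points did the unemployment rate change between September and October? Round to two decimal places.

The unemployment rate changed by −1.25 percentage points.

September: labor force = 217.50 + 17.97 = 235.47; u = 17.97/235.47 = 7.63%.
October: labor force = 215.16 + 14.67 = 229.83; u = 14.67/229.83 = 6.38%.
Change = 6.38% − 7.63% = −1.25 pp.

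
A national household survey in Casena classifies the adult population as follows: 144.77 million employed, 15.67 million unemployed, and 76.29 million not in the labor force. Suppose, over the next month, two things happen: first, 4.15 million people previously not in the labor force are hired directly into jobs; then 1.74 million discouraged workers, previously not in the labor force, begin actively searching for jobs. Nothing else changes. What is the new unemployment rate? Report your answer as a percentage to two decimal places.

New unemployment rate ≈ 10.47%.

Initially, labor force = 144.77 + 15.67 = 160.44 million, so u = 15.67/160.44 = 9.77%.
After the first change, employed and labor force both rise by 4.15; unemployed unchanged → E = 148.92, U = 15.67, labor force = 164.59 million.
After the second change, unemployed and labor force both rise by 1.74 → E = 148.92, U = 17.41, labor force = 166.33 million.
New unemployment rate = 17.41 / 166.33 = 10.47%.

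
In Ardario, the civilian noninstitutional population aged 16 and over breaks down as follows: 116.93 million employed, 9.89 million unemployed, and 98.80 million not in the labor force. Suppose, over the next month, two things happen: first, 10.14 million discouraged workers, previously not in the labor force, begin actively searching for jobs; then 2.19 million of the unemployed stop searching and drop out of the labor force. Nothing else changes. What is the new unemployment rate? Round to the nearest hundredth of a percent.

New unemployment rate ≈ 13.24%.

Initially, labor force = 116.93 + 9.89 = 126.82 million, so u = 9.89/126.82 = 7.80%.
After the first change, unemployed and labor force both rise by 10.14 → E = 116.93, U = 20.03, labor force = 136.96 million.
After the second change, unemployed and labor force both fall by 2.19 → E = 116.93, U = 17.84, labor force = 134.77 million.
New unemployment rate = 17.84 / 134.77 = 13.24%.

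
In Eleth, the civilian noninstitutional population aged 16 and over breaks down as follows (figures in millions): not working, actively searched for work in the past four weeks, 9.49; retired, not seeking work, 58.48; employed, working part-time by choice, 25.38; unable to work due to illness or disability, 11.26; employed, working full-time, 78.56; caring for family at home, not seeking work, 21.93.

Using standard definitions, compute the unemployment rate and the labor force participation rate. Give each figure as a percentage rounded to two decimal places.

Unemployment rate ≈ 8.37%; labor force participation rate ≈ 55.30%.

Employed = 25.38 + 78.56 = 103.94 million.
Unemployed = 9.49 million.
Labor force = 103.94 + 9.49 = 113.43 million.
Not in labor force = 58.48 + 11.26 + 21.93 = 91.67 million (those not working and not actively searching are outside the labor force).
Civilian working-age population = 113.43 + 91.67 = 205.10 million.
Unemployment rate = 9.49 / 113.43 = 8.37%.
Labor force participation rate = 113.43 / 205.10 = 55.30%.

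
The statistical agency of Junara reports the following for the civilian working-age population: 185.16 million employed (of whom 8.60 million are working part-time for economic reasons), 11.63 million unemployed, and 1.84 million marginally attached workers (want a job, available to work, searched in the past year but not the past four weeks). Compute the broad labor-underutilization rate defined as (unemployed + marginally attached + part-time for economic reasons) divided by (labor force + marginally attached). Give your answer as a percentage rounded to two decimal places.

Labor force = 185.16 + 11.63 = 196.79 million.
Numerator = 11.63 + 1.84 + 8.60 = 22.07 million.
Denominator = 196.79 + 1.84 = 198.63 million.
Broad rate = 22.07 / 198.63 = 11.11%.

Broad underutilization rate ≈ 11.11%.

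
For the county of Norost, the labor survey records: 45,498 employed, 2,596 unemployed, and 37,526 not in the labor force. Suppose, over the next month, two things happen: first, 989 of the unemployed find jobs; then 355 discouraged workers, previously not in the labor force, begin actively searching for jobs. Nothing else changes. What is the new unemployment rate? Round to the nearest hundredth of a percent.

Initially, labor force = 45,498 + 2,596 = 48,094, so u = 2,596/48,094 = 5.40%.
After the first change, unemployed falls and employed rises by 989; labor force unchanged → E = 46,487, U = 1,607, labor force = 48,094.
After the second change, unemployed and labor force both rise by 355 → E = 46,487, U = 1,962, labor force = 48,449.
New unemployment rate = 1,962 / 48,449 = 4.05%.

New unemployment rate ≈ 4.05%.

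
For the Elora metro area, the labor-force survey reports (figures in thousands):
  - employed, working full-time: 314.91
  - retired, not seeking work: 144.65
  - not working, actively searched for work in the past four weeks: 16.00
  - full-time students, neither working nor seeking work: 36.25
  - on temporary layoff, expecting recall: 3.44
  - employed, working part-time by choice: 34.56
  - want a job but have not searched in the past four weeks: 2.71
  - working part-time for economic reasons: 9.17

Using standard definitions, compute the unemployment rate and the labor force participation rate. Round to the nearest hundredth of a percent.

Employed = 314.91 + 34.56 + 9.17 = 358.64 thousand (anyone who worked, including part-time for economic reasons, counts as employed).
Unemployed = 16.00 + 3.44 = 19.44 thousand (jobless and actively searching, or on temporary layoff).
Labor force = 358.64 + 19.44 = 378.08 thousand.
Not in labor force = 144.65 + 36.25 + 2.71 = 183.61 thousand (those not working and not actively searching are outside the labor force — including those who want a job but have given up searching).
Civilian working-age population = 378.08 + 183.61 = 561.69 thousand.
Unemployment rate = 19.44 / 378.08 = 5.14%.
Labor force participation rate = 378.08 / 561.69 = 67.31%.

Unemployment rate ≈ 5.14%; labor force participation rate ≈ 67.31%.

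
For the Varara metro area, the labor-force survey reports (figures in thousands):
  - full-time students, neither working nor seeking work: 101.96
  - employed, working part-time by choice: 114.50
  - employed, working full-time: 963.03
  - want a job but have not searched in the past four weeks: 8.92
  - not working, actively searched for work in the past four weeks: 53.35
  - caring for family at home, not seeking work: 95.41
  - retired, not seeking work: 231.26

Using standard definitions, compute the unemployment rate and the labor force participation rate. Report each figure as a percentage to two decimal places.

Employed = 114.50 + 963.03 = 1,077.53 thousand.
Unemployed = 53.35 thousand.
Labor force = 1,077.53 + 53.35 = 1,130.88 thousand.
Not in labor force = 101.96 + 8.92 + 95.41 + 231.26 = 437.55 thousand (those not working and not actively searching are outside the labor force — including those who want a job but have given up searching).
Civilian working-age population = 1,130.88 + 437.55 = 1,568.43 thousand.
Unemployment rate = 53.35 / 1,130.88 = 4.72%.
Labor force participation rate = 1,130.88 / 1,568.43 = 72.10%.

Unemployment rate ≈ 4.72%; labor force participation rate ≈ 72.10%.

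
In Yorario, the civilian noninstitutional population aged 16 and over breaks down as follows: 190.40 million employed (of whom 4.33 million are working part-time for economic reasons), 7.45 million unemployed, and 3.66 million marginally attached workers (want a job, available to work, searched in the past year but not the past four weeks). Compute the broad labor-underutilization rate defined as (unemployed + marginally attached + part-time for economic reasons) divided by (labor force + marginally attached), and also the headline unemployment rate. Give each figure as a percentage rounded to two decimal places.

Broad underutilization rate ≈ 7.66%; headline unemployment rate ≈ 3.77%.

Labor force = 190.40 + 7.45 = 197.85 million.
Numerator = 7.45 + 3.66 + 4.33 = 15.44 million.
Denominator = 197.85 + 3.66 = 201.51 million.
Broad rate = 15.44 / 201.51 = 7.66%.
Headline unemployment rate = 7.45 / 197.85 = 3.77%.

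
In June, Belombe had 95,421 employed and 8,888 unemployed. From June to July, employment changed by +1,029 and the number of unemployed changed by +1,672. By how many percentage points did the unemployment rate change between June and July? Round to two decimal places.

The unemployment rate changed by +1.35 percentage points.

June: labor force = 95,421 + 8,888 = 104,309; u = 8,888/104,309 = 8.52%.
July: labor force = 96,450 + 10,560 = 107,010; u = 10,560/107,010 = 9.87%.
Change = 9.87% − 8.52% = +1.35 pp.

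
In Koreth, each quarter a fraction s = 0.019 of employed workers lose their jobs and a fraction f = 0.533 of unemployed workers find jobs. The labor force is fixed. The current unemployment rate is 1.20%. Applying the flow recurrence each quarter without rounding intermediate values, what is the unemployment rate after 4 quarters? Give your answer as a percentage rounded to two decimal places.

Unemployment rate after four quarters ≈ 3.35%.

With a fixed labor force, u_{t+1} = u_t + s·(1−u_t) − f·u_t = u_t·(1−s−f) + s.
Here 1−s−f = 0.448 and s = 0.019.
u_1 = 0.012000 × 0.448 + 0.019 = 0.024376.
u_2 = 0.024376 × 0.448 + 0.019 = 0.029920.
u_3 = 0.029920 × 0.448 + 0.019 = 0.032404.
u_4 = 0.032404 × 0.448 + 0.019 = 0.033517.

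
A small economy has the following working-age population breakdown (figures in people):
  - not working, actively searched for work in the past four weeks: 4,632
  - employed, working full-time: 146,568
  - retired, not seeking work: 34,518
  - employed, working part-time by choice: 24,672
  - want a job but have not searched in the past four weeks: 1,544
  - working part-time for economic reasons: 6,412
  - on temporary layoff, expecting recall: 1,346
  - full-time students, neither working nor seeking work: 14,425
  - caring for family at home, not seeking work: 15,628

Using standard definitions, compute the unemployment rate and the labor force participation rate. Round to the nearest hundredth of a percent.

Unemployment rate ≈ 3.26%; labor force participation rate ≈ 73.53%.

Employed = 146,568 + 24,672 + 6,412 = 177,652 (anyone who worked, including part-time for economic reasons, counts as employed).
Unemployed = 4,632 + 1,346 = 5,978 (jobless and actively searching, or on temporary layoff).
Labor force = 177,652 + 5,978 = 183,630.
Not in labor force = 34,518 + 1,544 + 14,425 + 15,628 = 66,115 (those not working and not actively searching are outside the labor force — including those who want a job but have given up searching).
Civilian working-age population = 183,630 + 66,115 = 249,745.
Unemployment rate = 5,978 / 183,630 = 3.26%.
Labor force participation rate = 183,630 / 249,745 = 73.53%.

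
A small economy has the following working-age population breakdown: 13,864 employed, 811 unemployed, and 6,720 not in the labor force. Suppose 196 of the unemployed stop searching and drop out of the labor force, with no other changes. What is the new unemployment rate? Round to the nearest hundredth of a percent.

Initially, labor force = 13,864 + 811 = 14,675, so u = 811/14,675 = 5.53%.
After the change, unemployed and labor force both fall by 196 → E = 13,864, U = 615, labor force = 14,479.
New unemployment rate = 615 / 14,479 = 4.25%.

New unemployment rate ≈ 4.25%.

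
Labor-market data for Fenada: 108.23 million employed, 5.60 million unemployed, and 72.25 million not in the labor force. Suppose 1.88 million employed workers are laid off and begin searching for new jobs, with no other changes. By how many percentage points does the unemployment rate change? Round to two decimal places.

The unemployment rate changes by +1.65 percentage points.

Initially, labor force = 108.23 + 5.60 = 113.83 million, so u = 5.60/113.83 = 4.92%.
After the change, employed falls and unemployed rises by 1.88; labor force unchanged → E = 106.35, U = 7.48, labor force = 113.83 million.
New unemployment rate = 7.48 / 113.83 = 6.57%.
Change = 6.57% − 4.92% = +1.65 percentage points.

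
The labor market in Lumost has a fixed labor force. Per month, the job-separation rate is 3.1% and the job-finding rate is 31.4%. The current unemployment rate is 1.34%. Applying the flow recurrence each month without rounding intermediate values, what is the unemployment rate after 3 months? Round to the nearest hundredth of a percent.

Unemployment rate after three months ≈ 6.84%.

With a fixed labor force, u_{t+1} = u_t + s·(1−u_t) − f·u_t = u_t·(1−s−f) + s.
Here 1−s−f = 0.655 and s = 0.031.
u_1 = 0.013400 × 0.655 + 0.031 = 0.039777.
u_2 = 0.039777 × 0.655 + 0.031 = 0.057054.
u_3 = 0.057054 × 0.655 + 0.031 = 0.068370.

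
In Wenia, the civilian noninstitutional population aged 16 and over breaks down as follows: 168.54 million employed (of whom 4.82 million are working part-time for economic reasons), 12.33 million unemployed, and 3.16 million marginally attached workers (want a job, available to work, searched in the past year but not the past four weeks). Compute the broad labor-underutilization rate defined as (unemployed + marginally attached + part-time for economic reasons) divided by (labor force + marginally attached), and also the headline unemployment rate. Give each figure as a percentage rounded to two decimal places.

Labor force = 168.54 + 12.33 = 180.87 million.
Numerator = 12.33 + 3.16 + 4.82 = 20.31 million.
Denominator = 180.87 + 3.16 = 184.03 million.
Broad rate = 20.31 / 184.03 = 11.04%.
Headline unemployment rate = 12.33 / 180.87 = 6.82%.

Broad underutilization rate ≈ 11.04%; headline unemployment rate ≈ 6.82%.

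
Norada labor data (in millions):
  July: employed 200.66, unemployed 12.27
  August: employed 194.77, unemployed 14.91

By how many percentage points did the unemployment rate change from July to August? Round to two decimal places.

The unemployment rate changed by +1.35 percentage points.

July: labor force = 200.66 + 12.27 = 212.93; u = 12.27/212.93 = 5.76%.
August: labor force = 194.77 + 14.91 = 209.68; u = 14.91/209.68 = 7.11%.
Change = 7.11% − 5.76% = +1.35 pp.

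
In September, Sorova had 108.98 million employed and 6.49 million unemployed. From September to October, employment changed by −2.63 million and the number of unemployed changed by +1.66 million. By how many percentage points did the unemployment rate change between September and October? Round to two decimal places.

The unemployment rate changed by +1.50 percentage points.

September: labor force = 108.98 + 6.49 = 115.47; u = 6.49/115.47 = 5.62%.
October: labor force = 106.35 + 8.15 = 114.50; u = 8.15/114.50 = 7.12%.
Change = 7.12% − 5.62% = +1.50 pp.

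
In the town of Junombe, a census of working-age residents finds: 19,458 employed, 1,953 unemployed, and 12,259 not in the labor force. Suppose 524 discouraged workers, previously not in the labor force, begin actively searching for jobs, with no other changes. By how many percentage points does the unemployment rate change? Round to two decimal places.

The unemployment rate changes by +2.17 percentage points.

Initially, labor force = 19,458 + 1,953 = 21,411, so u = 1,953/21,411 = 9.12%.
After the change, unemployed and labor force both rise by 524 → E = 19,458, U = 2,477, labor force = 21,935.
New unemployment rate = 2,477 / 21,935 = 11.29%.
Change = 11.29% − 9.12% = +2.17 percentage points.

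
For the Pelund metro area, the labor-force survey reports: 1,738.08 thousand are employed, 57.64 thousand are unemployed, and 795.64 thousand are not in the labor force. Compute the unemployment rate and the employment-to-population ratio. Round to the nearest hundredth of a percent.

Labor force = employed + unemployed = 1,738.08 + 57.64 = 1,795.72 thousand.
Working-age population = 1,795.72 + 795.64 = 2,591.36 thousand.
Unemployment rate = 57.64 / 1,795.72 = 3.21%.
Employment-population ratio = 1,738.08 / 2,591.36 = 67.07%.

Unemployment rate ≈ 3.21%; employment-population ratio ≈ 67.07%.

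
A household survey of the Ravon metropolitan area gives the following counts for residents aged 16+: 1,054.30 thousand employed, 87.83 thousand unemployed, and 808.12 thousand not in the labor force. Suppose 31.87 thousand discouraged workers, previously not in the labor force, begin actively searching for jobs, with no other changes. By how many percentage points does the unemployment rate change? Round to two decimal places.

Initially, labor force = 1,054.30 + 87.83 = 1,142.13 thousand, so u = 87.83/1,142.13 = 7.69%.
After the change, unemployed and labor force both rise by 31.87 → E = 1,054.30, U = 119.70, labor force = 1,174.00 thousand.
New unemployment rate = 119.70 / 1,174.00 = 10.20%.
Change = 10.20% − 7.69% = +2.51 percentage points.

The unemployment rate changes by +2.51 percentage points.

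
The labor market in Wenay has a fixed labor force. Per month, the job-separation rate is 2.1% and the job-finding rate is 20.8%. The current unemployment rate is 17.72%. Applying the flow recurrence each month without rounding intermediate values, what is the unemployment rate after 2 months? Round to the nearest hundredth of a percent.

With a fixed labor force, u_{t+1} = u_t + s·(1−u_t) − f·u_t = u_t·(1−s−f) + s.
Here 1−s−f = 0.771 and s = 0.021.
u_1 = 0.177200 × 0.771 + 0.021 = 0.157621.
u_2 = 0.157621 × 0.771 + 0.021 = 0.142526.

Unemployment rate after two months ≈ 14.25%.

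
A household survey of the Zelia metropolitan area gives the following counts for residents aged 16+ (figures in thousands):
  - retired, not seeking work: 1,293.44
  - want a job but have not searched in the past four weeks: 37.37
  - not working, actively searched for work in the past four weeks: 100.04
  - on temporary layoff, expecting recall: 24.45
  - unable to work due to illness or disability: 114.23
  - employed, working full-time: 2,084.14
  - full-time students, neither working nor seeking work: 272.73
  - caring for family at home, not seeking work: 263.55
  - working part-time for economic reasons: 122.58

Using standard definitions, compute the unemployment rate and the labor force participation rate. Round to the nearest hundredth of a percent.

Employed = 2,084.14 + 122.58 = 2,206.72 thousand (anyone who worked, including part-time for economic reasons, counts as employed).
Unemployed = 100.04 + 24.45 = 124.49 thousand (jobless and actively searching, or on temporary layoff).
Labor force = 2,206.72 + 124.49 = 2,331.21 thousand.
Not in labor force = 1,293.44 + 37.37 + 114.23 + 272.73 + 263.55 = 1,981.32 thousand (those not working and not actively searching are outside the labor force — including those who want a job but have given up searching).
Civilian working-age population = 2,331.21 + 1,981.32 = 4,312.53 thousand.
Unemployment rate = 124.49 / 2,331.21 = 5.34%.
Labor force participation rate = 2,331.21 / 4,312.53 = 54.06%.

Unemployment rate ≈ 5.34%; labor force participation rate ≈ 54.06%.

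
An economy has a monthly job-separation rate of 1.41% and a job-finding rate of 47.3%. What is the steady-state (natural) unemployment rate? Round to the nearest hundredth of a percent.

Steady-state unemployment rate ≈ 2.89%.

At steady state the flows balance: s·E = f·U, so U/(E+U) = s/(s+f).
u* = 1.41 / (1.41 + 47.3) = 1.41 / 48.71 = 2.89%.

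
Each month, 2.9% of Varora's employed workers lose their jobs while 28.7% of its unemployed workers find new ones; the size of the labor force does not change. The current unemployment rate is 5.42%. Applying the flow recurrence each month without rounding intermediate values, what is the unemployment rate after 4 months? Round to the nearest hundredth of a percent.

With a fixed labor force, u_{t+1} = u_t + s·(1−u_t) − f·u_t = u_t·(1−s−f) + s.
Here 1−s−f = 0.684 and s = 0.029.
u_1 = 0.054200 × 0.684 + 0.029 = 0.066073.
u_2 = 0.066073 × 0.684 + 0.029 = 0.074194.
u_3 = 0.074194 × 0.684 + 0.029 = 0.079749.
u_4 = 0.079749 × 0.684 + 0.029 = 0.083548.

Unemployment rate after four months ≈ 8.35%.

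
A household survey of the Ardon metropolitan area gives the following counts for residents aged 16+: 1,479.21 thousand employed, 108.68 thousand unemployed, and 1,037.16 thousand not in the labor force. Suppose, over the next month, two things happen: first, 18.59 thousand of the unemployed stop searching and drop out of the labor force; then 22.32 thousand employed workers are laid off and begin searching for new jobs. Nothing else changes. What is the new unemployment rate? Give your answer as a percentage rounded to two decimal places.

Initially, labor force = 1,479.21 + 108.68 = 1,587.89 thousand, so u = 108.68/1,587.89 = 6.84%.
After the first change, unemployed and labor force both fall by 18.59 → E = 1,479.21, U = 90.09, labor force = 1,569.30 thousand.
After the second change, employed falls and unemployed rises by 22.32; labor force unchanged → E = 1,456.89, U = 112.41, labor force = 1,569.30 thousand.
New unemployment rate = 112.41 / 1,569.30 = 7.16%.

New unemployment rate ≈ 7.16%.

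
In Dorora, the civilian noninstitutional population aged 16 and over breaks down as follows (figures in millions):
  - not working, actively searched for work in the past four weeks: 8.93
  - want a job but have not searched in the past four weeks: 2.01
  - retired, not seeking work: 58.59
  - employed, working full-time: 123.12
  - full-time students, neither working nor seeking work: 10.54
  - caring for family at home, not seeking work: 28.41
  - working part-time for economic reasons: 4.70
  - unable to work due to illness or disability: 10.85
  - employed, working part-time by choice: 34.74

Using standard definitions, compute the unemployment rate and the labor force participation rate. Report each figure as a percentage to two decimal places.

Employed = 123.12 + 4.70 + 34.74 = 162.56 million (anyone who worked, including part-time for economic reasons, counts as employed).
Unemployed = 8.93 million.
Labor force = 162.56 + 8.93 = 171.49 million.
Not in labor force = 2.01 + 58.59 + 10.54 + 28.41 + 10.85 = 110.40 million (those not working and not actively searching are outside the labor force — including those who want a job but have given up searching).
Civilian working-age population = 171.49 + 110.40 = 281.89 million.
Unemployment rate = 8.93 / 171.49 = 5.21%.
Labor force participation rate = 171.49 / 281.89 = 60.84%.

Unemployment rate ≈ 5.21%; labor force participation rate ≈ 60.84%.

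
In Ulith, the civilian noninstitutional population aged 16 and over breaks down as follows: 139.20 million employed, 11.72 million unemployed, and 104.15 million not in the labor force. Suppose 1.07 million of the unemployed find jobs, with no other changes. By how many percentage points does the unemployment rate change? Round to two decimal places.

Initially, labor force = 139.20 + 11.72 = 150.92 million, so u = 11.72/150.92 = 7.77%.
After the change, unemployed falls and employed rises by 1.07; labor force unchanged → E = 140.27, U = 10.65, labor force = 150.92 million.
New unemployment rate = 10.65 / 150.92 = 7.06%.
Change = 7.06% − 7.77% = −0.71 percentage points.

The unemployment rate changes by −0.71 percentage points.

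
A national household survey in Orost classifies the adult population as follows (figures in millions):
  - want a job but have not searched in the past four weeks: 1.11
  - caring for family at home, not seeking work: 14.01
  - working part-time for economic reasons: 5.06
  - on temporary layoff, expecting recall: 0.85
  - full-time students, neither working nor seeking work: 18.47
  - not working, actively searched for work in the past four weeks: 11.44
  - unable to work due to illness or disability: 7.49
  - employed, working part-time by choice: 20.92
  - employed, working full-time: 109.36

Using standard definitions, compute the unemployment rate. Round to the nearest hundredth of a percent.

Unemployment rate ≈ 8.32%.

Employed = 5.06 + 20.92 + 109.36 = 135.34 million (anyone who worked, including part-time for economic reasons, counts as employed).
Unemployed = 0.85 + 11.44 = 12.29 million (jobless and actively searching, or on temporary layoff).
Labor force = 135.34 + 12.29 = 147.63 million.
Unemployment rate = 12.29 / 147.63 = 8.32%.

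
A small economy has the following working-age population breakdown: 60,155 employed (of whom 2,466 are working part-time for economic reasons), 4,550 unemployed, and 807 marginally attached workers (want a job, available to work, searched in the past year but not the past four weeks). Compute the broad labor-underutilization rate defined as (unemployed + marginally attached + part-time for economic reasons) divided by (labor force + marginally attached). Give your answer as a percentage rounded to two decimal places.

Broad underutilization rate ≈ 11.94%.

Labor force = 60,155 + 4,550 = 64,705.
Numerator = 4,550 + 807 + 2,466 = 7,823.
Denominator = 64,705 + 807 = 65,512.
Broad rate = 7,823 / 65,512 = 11.94%.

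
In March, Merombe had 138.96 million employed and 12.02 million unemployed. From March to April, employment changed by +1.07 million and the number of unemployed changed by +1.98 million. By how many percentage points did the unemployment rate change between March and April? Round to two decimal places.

The unemployment rate changed by +1.13 percentage points.

March: labor force = 138.96 + 12.02 = 150.98; u = 12.02/150.98 = 7.96%.
April: labor force = 140.03 + 14.00 = 154.03; u = 14.00/154.03 = 9.09%.
Change = 9.09% − 7.96% = +1.13 pp.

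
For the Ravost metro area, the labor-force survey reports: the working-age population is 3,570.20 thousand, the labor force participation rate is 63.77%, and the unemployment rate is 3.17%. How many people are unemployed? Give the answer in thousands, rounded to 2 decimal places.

Labor force = 0.6377 × 3,570.20 = 2,276.72 thousand.
Unemployed = 0.0317 × 2,276.72 ≈ 72.17 thousand.

About 72.17 thousand are unemployed.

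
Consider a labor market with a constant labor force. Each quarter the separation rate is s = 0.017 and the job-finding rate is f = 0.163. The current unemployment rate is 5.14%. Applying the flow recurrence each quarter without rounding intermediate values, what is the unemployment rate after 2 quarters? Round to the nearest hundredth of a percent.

Unemployment rate after two quarters ≈ 6.55%.

With a fixed labor force, u_{t+1} = u_t + s·(1−u_t) − f·u_t = u_t·(1−s−f) + s.
Here 1−s−f = 0.820 and s = 0.017.
u_1 = 0.051400 × 0.820 + 0.017 = 0.059148.
u_2 = 0.059148 × 0.820 + 0.017 = 0.065501.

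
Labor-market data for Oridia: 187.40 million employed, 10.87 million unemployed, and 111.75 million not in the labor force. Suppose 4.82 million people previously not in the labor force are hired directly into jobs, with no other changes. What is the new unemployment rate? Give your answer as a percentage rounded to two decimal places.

New unemployment rate ≈ 5.35%.

Initially, labor force = 187.40 + 10.87 = 198.27 million, so u = 10.87/198.27 = 5.48%.
After the change, employed and labor force both rise by 4.82; unemployed unchanged → E = 192.22, U = 10.87, labor force = 203.09 million.
New unemployment rate = 10.87 / 203.09 = 5.35%.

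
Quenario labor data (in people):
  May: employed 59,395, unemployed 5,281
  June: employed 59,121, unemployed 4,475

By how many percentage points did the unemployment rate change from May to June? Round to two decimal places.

The unemployment rate changed by −1.13 percentage points.

May: labor force = 59,395 + 5,281 = 64,676; u = 5,281/64,676 = 8.17%.
June: labor force = 59,121 + 4,475 = 63,596; u = 4,475/63,596 = 7.04%.
Change = 7.04% − 8.17% = −1.13 pp.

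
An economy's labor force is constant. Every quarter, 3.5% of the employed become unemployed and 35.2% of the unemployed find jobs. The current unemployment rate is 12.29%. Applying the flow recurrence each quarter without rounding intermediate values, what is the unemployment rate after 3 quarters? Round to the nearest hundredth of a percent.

Unemployment rate after three quarters ≈ 9.79%.

With a fixed labor force, u_{t+1} = u_t + s·(1−u_t) − f·u_t = u_t·(1−s−f) + s.
Here 1−s−f = 0.613 and s = 0.035.
u_1 = 0.122900 × 0.613 + 0.035 = 0.110338.
u_2 = 0.110338 × 0.613 + 0.035 = 0.102637.
u_3 = 0.102637 × 0.613 + 0.035 = 0.097916.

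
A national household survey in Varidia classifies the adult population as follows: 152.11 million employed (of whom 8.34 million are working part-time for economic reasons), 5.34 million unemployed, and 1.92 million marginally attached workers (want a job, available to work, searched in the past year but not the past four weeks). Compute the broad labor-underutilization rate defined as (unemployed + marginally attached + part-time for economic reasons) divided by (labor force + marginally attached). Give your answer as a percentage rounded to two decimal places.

Labor force = 152.11 + 5.34 = 157.45 million.
Numerator = 5.34 + 1.92 + 8.34 = 15.60 million.
Denominator = 157.45 + 1.92 = 159.37 million.
Broad rate = 15.60 / 159.37 = 9.79%.

Broad underutilization rate ≈ 9.79%.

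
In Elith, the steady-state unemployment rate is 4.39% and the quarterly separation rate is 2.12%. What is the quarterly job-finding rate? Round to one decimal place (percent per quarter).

Job-finding rate ≈ 46.2% per quarter.

From u* = s/(s+f): f = s·(1−u)/u.
f = 2.12 × (1 − 0.0439) / 0.0439 = 2.0269 / 0.0439 ≈ 46.2% per quarter.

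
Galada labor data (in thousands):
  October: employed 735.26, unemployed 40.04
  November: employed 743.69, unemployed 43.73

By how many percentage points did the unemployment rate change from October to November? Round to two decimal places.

The unemployment rate changed by +0.39 percentage points.

October: labor force = 735.26 + 40.04 = 775.30; u = 40.04/775.30 = 5.16%.
November: labor force = 743.69 + 43.73 = 787.42; u = 43.73/787.42 = 5.55%.
Change = 5.55% − 5.16% = +0.39 pp.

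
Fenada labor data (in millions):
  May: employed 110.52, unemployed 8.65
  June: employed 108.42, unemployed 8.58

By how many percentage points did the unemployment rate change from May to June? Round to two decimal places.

May: labor force = 110.52 + 8.65 = 119.17; u = 8.65/119.17 = 7.26%.
June: labor force = 108.42 + 8.58 = 117.00; u = 8.58/117.00 = 7.33%.
Change = 7.33% − 7.26% = +0.07 pp.

The unemployment rate changed by +0.07 percentage points.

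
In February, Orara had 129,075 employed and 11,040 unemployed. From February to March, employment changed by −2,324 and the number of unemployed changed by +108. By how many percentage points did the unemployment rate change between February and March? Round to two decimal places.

February: labor force = 129,075 + 11,040 = 140,115; u = 11,040/140,115 = 7.88%.
March: labor force = 126,751 + 11,148 = 137,899; u = 11,148/137,899 = 8.08%.
Change = 8.08% − 7.88% = +0.20 pp.

The unemployment rate changed by +0.20 percentage points.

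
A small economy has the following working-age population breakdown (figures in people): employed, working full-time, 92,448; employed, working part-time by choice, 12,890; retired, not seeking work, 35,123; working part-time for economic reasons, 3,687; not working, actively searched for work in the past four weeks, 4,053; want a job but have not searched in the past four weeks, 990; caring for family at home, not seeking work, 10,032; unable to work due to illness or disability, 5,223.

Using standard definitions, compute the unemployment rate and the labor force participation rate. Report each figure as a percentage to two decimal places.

Unemployment rate ≈ 3.58%; labor force participation rate ≈ 68.76%.

Employed = 92,448 + 12,890 + 3,687 = 109,025 (anyone who worked, including part-time for economic reasons, counts as employed).
Unemployed = 4,053.
Labor force = 109,025 + 4,053 = 113,078.
Not in labor force = 35,123 + 990 + 10,032 + 5,223 = 51,368 (those not working and not actively searching are outside the labor force — including those who want a job but have given up searching).
Civilian working-age population = 113,078 + 51,368 = 164,446.
Unemployment rate = 4,053 / 113,078 = 3.58%.
Labor force participation rate = 113,078 / 164,446 = 68.76%.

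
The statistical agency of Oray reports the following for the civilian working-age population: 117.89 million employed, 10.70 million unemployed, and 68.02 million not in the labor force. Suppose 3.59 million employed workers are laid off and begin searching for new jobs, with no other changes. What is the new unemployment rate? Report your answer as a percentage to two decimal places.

New unemployment rate ≈ 11.11%.

Initially, labor force = 117.89 + 10.70 = 128.59 million, so u = 10.70/128.59 = 8.32%.
After the change, employed falls and unemployed rises by 3.59; labor force unchanged → E = 114.30, U = 14.29, labor force = 128.59 million.
New unemployment rate = 14.29 / 128.59 = 11.11%.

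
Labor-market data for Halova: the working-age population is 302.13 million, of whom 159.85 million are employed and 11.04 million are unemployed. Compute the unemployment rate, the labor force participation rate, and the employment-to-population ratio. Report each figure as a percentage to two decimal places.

Labor force = employed + unemployed = 159.85 + 11.04 = 170.89 million.
Unemployment rate = 11.04 / 170.89 = 6.46%.
Labor force participation rate = 170.89 / 302.13 = 56.56%.
Employment-population ratio = 159.85 / 302.13 = 52.91%.

Unemployment rate ≈ 6.46%; labor force participation rate ≈ 56.56%; employment-population ratio ≈ 52.91%.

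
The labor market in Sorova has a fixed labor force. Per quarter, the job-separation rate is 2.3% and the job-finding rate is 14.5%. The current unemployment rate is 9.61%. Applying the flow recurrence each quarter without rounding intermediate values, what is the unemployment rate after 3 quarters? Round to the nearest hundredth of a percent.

Unemployment rate after three quarters ≈ 11.34%.

With a fixed labor force, u_{t+1} = u_t + s·(1−u_t) − f·u_t = u_t·(1−s−f) + s.
Here 1−s−f = 0.832 and s = 0.023.
u_1 = 0.096100 × 0.832 + 0.023 = 0.102955.
u_2 = 0.102955 × 0.832 + 0.023 = 0.108659.
u_3 = 0.108659 × 0.832 + 0.023 = 0.113404.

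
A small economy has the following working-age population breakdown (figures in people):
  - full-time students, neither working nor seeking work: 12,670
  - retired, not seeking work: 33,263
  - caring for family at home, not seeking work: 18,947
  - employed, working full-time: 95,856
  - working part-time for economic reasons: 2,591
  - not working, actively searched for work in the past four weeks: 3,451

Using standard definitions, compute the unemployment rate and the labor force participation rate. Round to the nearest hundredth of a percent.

Employed = 95,856 + 2,591 = 98,447 (anyone who worked, including part-time for economic reasons, counts as employed).
Unemployed = 3,451.
Labor force = 98,447 + 3,451 = 101,898.
Not in labor force = 12,670 + 33,263 + 18,947 = 64,880 (those not working and not actively searching are outside the labor force).
Civilian working-age population = 101,898 + 64,880 = 166,778.
Unemployment rate = 3,451 / 101,898 = 3.39%.
Labor force participation rate = 101,898 / 166,778 = 61.10%.

Unemployment rate ≈ 3.39%; labor force participation rate ≈ 61.10%.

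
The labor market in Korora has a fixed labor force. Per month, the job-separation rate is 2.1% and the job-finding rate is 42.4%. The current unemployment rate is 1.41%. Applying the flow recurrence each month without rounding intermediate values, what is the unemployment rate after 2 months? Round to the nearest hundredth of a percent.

Unemployment rate after two months ≈ 3.70%.

With a fixed labor force, u_{t+1} = u_t + s·(1−u_t) − f·u_t = u_t·(1−s−f) + s.
Here 1−s−f = 0.555 and s = 0.021.
u_1 = 0.014100 × 0.555 + 0.021 = 0.028826.
u_2 = 0.028826 × 0.555 + 0.021 = 0.036998.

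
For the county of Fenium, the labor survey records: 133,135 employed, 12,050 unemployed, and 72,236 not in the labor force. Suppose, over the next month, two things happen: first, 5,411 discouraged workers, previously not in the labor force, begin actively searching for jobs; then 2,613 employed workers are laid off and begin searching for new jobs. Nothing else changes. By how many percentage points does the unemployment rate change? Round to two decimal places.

Initially, labor force = 133,135 + 12,050 = 145,185, so u = 12,050/145,185 = 8.30%.
After the first change, unemployed and labor force both rise by 5,411 → E = 133,135, U = 17,461, labor force = 150,596.
After the second change, employed falls and unemployed rises by 2,613; labor force unchanged → E = 130,522, U = 20,074, labor force = 150,596.
New unemployment rate = 20,074 / 150,596 = 13.33%.
Change = 13.33% − 8.30% = +5.03 percentage points.

The unemployment rate changes by +5.03 percentage points.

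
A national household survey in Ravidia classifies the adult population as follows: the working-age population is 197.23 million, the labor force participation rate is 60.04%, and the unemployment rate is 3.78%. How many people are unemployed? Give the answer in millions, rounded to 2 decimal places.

About 4.48 million are unemployed.

Labor force = 0.6004 × 197.23 = 118.42 million.
Unemployed = 0.0378 × 118.42 ≈ 4.48 million.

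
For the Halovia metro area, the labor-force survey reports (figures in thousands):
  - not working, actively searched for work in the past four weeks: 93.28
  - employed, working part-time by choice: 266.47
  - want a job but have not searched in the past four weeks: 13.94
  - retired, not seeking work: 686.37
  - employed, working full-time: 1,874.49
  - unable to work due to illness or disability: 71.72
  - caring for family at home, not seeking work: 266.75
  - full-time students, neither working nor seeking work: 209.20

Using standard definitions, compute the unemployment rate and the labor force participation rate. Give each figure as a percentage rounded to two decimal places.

Employed = 266.47 + 1,874.49 = 2,140.96 thousand.
Unemployed = 93.28 thousand.
Labor force = 2,140.96 + 93.28 = 2,234.24 thousand.
Not in labor force = 13.94 + 686.37 + 71.72 + 266.75 + 209.20 = 1,247.98 thousand (those not working and not actively searching are outside the labor force — including those who want a job but have given up searching).
Civilian working-age population = 2,234.24 + 1,247.98 = 3,482.22 thousand.
Unemployment rate = 93.28 / 2,234.24 = 4.18%.
Labor force participation rate = 2,234.24 / 3,482.22 = 64.16%.

Unemployment rate ≈ 4.18%; labor force participation rate ≈ 64.16%.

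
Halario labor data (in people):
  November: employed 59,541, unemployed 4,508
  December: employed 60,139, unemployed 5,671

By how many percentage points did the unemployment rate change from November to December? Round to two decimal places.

The unemployment rate changed by +1.58 percentage points.

November: labor force = 59,541 + 4,508 = 64,049; u = 4,508/64,049 = 7.04%.
December: labor force = 60,139 + 5,671 = 65,810; u = 5,671/65,810 = 8.62%.
Change = 8.62% − 7.04% = +1.58 pp.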